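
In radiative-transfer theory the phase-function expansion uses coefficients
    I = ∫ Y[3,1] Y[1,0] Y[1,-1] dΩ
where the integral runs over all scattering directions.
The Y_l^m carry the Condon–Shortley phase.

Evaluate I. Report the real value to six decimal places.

0.000000

l₃=1 ∉ [2,4] — triangle fails ⇒ I = 0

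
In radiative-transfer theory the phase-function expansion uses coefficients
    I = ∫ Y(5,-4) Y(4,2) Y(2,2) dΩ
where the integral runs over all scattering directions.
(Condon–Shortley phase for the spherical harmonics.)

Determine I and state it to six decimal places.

l₁+l₂+l₃=11 is odd: 3j(l;000)=0 ⇒ I=0

0.000000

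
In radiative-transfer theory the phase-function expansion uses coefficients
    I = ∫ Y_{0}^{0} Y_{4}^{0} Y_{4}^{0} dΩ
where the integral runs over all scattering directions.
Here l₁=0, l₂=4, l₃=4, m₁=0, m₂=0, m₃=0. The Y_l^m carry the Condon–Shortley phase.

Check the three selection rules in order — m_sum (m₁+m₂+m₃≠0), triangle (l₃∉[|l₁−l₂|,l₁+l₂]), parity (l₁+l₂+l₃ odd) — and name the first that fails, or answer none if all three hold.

none

azimuthal sum: 0 + 0 + 0 = 0  ✓
4 ≤ 4 ≤ 4 (triangle on l)  ✓
L = 0 + 4 + 4 = 8 (even)  ✓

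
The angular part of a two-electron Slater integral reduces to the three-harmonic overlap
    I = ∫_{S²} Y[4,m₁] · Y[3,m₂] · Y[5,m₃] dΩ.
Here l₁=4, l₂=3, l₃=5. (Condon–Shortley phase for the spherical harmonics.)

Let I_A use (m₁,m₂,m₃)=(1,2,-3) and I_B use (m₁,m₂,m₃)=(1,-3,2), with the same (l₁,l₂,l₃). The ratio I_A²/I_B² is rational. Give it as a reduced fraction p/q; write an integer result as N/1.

1/25

l's match ⇒ only the (l;m) 3-j factors differ between A and B.
A: triangle coeff Δ(4,3,5) = 1/180180; Σ_t [1,2]: t=1:−1/1152 t=2:+1/1440 = -1/5760; (3j)²=1/858 [(4 3 5; 1 2 -3)], sign=-1
B: triangle coeff Δ(4,3,5) = 1/180180; Σ_t [0,0]: t=0:+1/1728 = 1/1728; (3j)²=25/858 [(4 3 5; 1 -3 2)], sign=-1
I_A²/I_B² = (1/858)/(25/858) = 1/25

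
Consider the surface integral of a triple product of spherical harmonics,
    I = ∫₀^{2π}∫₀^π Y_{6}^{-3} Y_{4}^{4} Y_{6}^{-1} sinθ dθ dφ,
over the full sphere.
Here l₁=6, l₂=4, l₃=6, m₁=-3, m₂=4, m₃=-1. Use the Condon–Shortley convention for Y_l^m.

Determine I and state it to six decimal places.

m-sum 0 ✓  L=16 even ✓  2≤6≤10 ✓
Π(2lᵢ+1) = 13×9×13 = 1521
triangle coeff Δ(6,4,6) = 1/15315300
Σ_t [0,4]: t=0:+1/829440 t=1:−1/25920 t=2:+1/9216 t=3:−1/25920 t=4:+1/829440 = 7/207360
(3j)²=28/2431 [(6 4 6; 0 0 0)], sign=+1
Σ_t [4,4]: t=4:+1/414720 = 1/414720
(3j)²=49/2431 [(6 4 6; -3 4 -1)], sign=-1
⇒ 4πI² = 12348/34969
I = (-1)√(12348/34969/(4π)) = -0.16763001

-0.167630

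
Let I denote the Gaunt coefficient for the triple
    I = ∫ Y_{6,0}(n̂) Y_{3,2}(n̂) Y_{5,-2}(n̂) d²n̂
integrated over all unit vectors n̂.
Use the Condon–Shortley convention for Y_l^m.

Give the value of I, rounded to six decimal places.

Rules hold: Σm=0, L=14 even, 3≤5≤9.
N = 13·7·11 = 1001
Δ = 4!·8!·2!/15! = 1/675675
Racah Σ t=1..3: t=1:−1/8640 t=2:+1/2304 t=3:−1/8640 = 7/34560
⇒ 3j(6 3 5; 0 0 0)² = 7/429, sgn -1
Racah Σ t=3..4: t=3:−1/8640 t=4:+1/34560 = -1/11520
⇒ 3j(6 3 5; 0 2 -2)² = 3/143, sgn +1
4πI² = N·(3j₀)²·(3jₘ)² = 49/143
I = -1·√(0.342657/4π) = -0.16512966

-0.165130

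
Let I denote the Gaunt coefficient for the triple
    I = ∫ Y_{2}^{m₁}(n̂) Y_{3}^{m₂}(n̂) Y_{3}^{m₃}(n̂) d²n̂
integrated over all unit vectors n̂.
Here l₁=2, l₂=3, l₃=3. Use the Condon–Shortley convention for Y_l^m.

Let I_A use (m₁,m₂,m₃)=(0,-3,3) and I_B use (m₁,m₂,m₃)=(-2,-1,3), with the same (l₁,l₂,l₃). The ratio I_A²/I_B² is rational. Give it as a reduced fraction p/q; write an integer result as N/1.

5/2

Same 2,3,3: normalisation and zero-m 3j drop out of the ratio.
A: Δ: 2! 2! 4! / 9! → 1/3780; sum: t=0:+1/96 = 1/96; 3j²(2 3 3; 0 -3 3) = Δ·Π!·Σ² = 5/84  (sign +1)
B: Δ: 2! 2! 4! / 9! → 1/3780; sum: t=2:+1/96 = 1/96; 3j²(2 3 3; -2 -1 3) = Δ·Π!·Σ² = 1/42  (sign +1)
I_A²/I_B² = (5/84)/(1/42) = 5/2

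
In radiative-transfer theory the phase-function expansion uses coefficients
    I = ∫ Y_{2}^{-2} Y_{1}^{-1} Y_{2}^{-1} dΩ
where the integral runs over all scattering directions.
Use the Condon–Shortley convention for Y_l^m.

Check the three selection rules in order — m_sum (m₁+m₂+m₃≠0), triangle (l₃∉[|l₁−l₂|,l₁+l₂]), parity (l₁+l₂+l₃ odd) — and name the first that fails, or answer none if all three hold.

azimuthal sum: -2 − 1 − 1 = -4  ✗
1 ≤ 2 ≤ 3 (triangle on l)
L = 2 + 1 + 2 = 5 (odd)

m_sum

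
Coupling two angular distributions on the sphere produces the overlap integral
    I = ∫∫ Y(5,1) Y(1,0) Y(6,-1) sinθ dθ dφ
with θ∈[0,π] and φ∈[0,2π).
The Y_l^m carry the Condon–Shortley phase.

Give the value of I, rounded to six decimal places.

m-sum 0 ✓  L=12 even ✓  4≤6≤6 ✓
Π(2lᵢ+1) = 11×3×13 = 429
triangle coeff Δ(5,1,6) = 1/858
Σ_t [0,0]: t=0:+1/14400 = 1/14400
(3j)²=6/143 [(5 1 6; 0 0 0)], sign=+1
Σ_t [0,0]: t=0:+1/17280 = 1/17280
(3j)²=35/858 [(5 1 6; 1 0 -1)], sign=-1
⇒ 4πI² = 105/143
I = (-1)√(105/143/(4π)) = -0.24172507

-0.241725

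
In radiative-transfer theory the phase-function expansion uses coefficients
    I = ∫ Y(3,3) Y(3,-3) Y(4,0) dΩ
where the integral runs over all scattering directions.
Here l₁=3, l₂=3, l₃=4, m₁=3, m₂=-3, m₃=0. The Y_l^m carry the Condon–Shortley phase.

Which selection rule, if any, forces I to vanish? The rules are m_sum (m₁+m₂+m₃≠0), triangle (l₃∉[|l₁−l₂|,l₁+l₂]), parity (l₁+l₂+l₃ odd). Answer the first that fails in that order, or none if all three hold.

none

azimuthal sum: 3 − 3 + 0 = 0  ✓
0 ≤ 4 ≤ 6 (triangle on l)  ✓
L = 3 + 3 + 4 = 10 (even)  ✓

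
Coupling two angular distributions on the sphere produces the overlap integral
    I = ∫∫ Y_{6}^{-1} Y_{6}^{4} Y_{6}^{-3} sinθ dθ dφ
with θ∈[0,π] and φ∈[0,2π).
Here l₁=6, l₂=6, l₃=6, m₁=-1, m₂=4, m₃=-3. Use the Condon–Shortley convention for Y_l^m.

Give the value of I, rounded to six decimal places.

Checks pass: Σm=0; 18 even; l₃=6∈[0,12].
(2·6+1)(2·6+1)(2·6+1) = 2197
Δ: 6! 6! 6! / 19! → 1/325909584
sum: t=0:+1/373248000 t=1:−1/1728000 t=2:+1/110592 t=3:−1/46656 t=4:+1/110592 t=5:−1/1728000 t=6:+1/373248000 = -7/1555200
3j²(6 6 6; 0 0 0) = Δ·Π!·Σ² = 400/46189  (sign -1)
sum: t=4:+1/1244160 t=5:−1/691200 t=6:+1/4147200 = -1/2488320
3j²(6 6 6; -1 4 -3) = Δ·Π!·Σ² = 875/184756  (sign +1)
combine: 4πI² = 2197·400/46189·875/184756 = 1137500/12623809
take √, sign -1: I = -0.08467897

-0.084679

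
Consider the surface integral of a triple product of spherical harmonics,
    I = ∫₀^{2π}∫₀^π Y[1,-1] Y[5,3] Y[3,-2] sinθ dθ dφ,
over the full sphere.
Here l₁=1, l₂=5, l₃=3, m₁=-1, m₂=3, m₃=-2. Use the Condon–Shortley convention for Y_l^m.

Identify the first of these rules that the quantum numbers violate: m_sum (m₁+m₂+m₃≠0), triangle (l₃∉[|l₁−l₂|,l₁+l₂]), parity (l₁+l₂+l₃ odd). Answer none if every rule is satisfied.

azimuthal sum: -1 + 3 − 2 = 0  ✓
4 ≤ 3 ≤ 6 (triangle on l)  ✗
L = 1 + 5 + 3 = 9 (odd)

triangle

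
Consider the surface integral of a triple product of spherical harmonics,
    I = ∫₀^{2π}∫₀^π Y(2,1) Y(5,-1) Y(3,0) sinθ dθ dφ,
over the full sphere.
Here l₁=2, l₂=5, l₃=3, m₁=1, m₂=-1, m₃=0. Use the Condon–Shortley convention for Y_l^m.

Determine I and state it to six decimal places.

Rules hold: Σm=0, L=10 even, 3≤3≤7.
N = 5·11·7 = 385
Δ = 4!·0!·6!/11! = 1/2310
Racah Σ t=2..2: t=2:+1/144 = 1/144
⇒ 3j(2 5 3; 0 0 0)² = 10/231, sgn -1
Racah Σ t=1..1: t=1:−1/216 = -1/216
⇒ 3j(2 5 3; 1 -1 0)² = 8/231, sgn +1
4πI² = N·(3j₀)²·(3jₘ)² = 400/693
I = -1·√(0.577201/4π) = -0.21431790

-0.214318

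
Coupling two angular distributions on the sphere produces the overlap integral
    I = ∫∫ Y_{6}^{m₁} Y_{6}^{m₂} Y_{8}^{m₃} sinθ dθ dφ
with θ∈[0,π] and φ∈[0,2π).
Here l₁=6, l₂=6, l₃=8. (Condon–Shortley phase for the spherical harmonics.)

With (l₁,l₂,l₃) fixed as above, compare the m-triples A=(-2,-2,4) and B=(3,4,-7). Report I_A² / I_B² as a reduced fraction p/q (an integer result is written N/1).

Shared (l₁,l₂,l₃)=(6,6,8): N and (l;000)² cancel in I_A²/I_B².
A: Δ = 4!·8!·8!/21! = 1/1309458150; Racah Σ t=0..4: t=0:+1/557383680 t=1:−1/21772800 t=2:+1/8294400 t=3:−1/21772800 t=4:+1/557383680 = 1/30965760; ⇒ 3j(6 6 8; -2 -2 4)² = 36/4199, sgn +1
B: Δ = 4!·8!·8!/21! = 1/1309458150; Racah Σ t=2..3: t=2:+1/812851200 t=3:−1/1219276800 = 1/2438553600; ⇒ 3j(6 6 8; 3 4 -7)² = 6/2261, sgn -1
I_A²/I_B² = (36/4199)/(6/2261) = 42/13

42/13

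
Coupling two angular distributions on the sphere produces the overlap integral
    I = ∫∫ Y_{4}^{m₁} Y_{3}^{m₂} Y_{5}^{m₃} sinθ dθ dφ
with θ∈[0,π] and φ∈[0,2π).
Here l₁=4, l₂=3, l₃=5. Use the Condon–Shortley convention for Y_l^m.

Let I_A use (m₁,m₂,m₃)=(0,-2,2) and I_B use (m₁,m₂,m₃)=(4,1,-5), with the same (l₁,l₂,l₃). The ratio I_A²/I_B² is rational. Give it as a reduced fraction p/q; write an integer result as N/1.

l's match ⇒ only the (l;m) 3-j factors differ between A and B.
A: triangle coeff Δ(4,3,5) = 1/180180; Σ_t [0,1]: t=0:+1/576 t=1:−1/864 = 1/1728; (3j)²=5/1287 [(4 3 5; 0 -2 2)], sign=-1
B: triangle coeff Δ(4,3,5) = 1/180180; Σ_t [0,0]: t=0:+1/34560 = 1/34560; (3j)²=14/429 [(4 3 5; 4 1 -5)], sign=+1
I_A²/I_B² = (5/1287)/(14/429) = 5/42

5/42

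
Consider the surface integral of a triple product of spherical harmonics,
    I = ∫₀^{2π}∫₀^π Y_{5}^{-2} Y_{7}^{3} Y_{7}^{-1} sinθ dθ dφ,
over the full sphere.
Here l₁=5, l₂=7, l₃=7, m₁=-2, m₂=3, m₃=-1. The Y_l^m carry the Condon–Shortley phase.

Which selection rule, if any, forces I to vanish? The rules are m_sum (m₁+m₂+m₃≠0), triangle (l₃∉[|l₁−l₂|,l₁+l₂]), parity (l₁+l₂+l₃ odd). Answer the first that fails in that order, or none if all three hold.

parity

Σmᵢ = 0  ✓
l₃∈[|l₁−l₂|,l₁+l₂]=[2,12], have l₃=7  ✓
Σlᵢ = 19 ⇒ odd  ✗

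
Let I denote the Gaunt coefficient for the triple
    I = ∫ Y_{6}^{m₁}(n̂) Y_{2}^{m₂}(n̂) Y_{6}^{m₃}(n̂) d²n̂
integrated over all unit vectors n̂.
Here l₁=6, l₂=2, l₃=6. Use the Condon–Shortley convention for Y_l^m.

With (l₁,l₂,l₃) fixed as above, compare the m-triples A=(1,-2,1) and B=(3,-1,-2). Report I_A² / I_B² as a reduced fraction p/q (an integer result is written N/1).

49/25

Shared (l₁,l₂,l₃)=(6,2,6): N and (l;000)² cancel in I_A²/I_B².
A: Δ = 2!·10!·2!/15! = 1/90090; Racah Σ t=0..0: t=0:+1/57600 = 1/57600; ⇒ 3j(6 2 6; 1 -2 1)² = 21/715, sgn -1
B: Δ = 2!·10!·2!/15! = 1/90090; Racah Σ t=0..1: t=0:+1/60480 t=1:−1/161280 = 1/96768; ⇒ 3j(6 2 6; 3 -1 -2)² = 15/1001, sgn +1
I_A²/I_B² = (21/715)/(15/1001) = 49/25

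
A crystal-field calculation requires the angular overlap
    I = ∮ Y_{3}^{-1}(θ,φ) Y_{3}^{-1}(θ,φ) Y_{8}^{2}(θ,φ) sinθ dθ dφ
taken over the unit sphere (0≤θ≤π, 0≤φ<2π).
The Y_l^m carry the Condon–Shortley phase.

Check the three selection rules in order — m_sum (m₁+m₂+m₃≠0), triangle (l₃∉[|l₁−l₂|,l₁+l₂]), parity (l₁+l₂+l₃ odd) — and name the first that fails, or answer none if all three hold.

triangle

azimuthal sum: -1 − 1 + 2 = 0  ✓
0 ≤ 8 ≤ 6 (triangle on l)  ✗
L = 3 + 3 + 8 = 14 (even)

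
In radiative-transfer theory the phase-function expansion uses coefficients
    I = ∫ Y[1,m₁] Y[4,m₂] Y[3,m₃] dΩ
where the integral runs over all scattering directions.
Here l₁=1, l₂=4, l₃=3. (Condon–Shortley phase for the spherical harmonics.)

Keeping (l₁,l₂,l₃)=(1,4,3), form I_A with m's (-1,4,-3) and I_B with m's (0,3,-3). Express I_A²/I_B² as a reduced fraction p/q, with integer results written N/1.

Same 1,4,3: normalisation and zero-m 3j drop out of the ratio.
A: Δ: 2! 0! 6! / 9! → 1/252; sum: t=2:+1/1440 = 1/1440; 3j²(1 4 3; -1 4 -3) = Δ·Π!·Σ² = 1/9  (sign +1)
B: Δ: 2! 0! 6! / 9! → 1/252; sum: t=1:−1/720 = -1/720; 3j²(1 4 3; 0 3 -3) = Δ·Π!·Σ² = 1/36  (sign -1)
I_A²/I_B² = (1/9)/(1/36) = 4/1

4/1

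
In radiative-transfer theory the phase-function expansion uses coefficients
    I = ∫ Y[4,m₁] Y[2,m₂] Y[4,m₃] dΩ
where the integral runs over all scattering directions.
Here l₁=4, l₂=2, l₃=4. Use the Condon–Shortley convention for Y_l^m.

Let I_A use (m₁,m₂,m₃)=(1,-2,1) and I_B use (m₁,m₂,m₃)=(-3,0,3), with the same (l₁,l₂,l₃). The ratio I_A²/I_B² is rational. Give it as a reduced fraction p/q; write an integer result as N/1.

Shared (l₁,l₂,l₃)=(4,2,4): N and (l;000)² cancel in I_A²/I_B².
A: Δ = 2!·6!·2!/11! = 1/13860; Racah Σ t=0..0: t=0:+1/144 = 1/144; ⇒ 3j(4 2 4; 1 -2 1)² = 10/231, sgn -1
B: Δ = 2!·6!·2!/11! = 1/13860; Racah Σ t=1..2: t=1:−1/720 t=2:+1/480 = 1/1440; ⇒ 3j(4 2 4; -3 0 3)² = 7/1980, sgn -1
I_A²/I_B² = (10/231)/(7/1980) = 600/49

600/49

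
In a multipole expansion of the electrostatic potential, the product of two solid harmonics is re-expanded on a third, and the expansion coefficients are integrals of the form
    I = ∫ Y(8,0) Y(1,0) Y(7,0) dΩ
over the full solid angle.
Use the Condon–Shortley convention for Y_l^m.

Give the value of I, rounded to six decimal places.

Checks pass: Σm=0; 16 even; l₃=7∈[7,9].
(2·8+1)(2·1+1)(2·7+1) = 765
Δ: 2! 14! 0! / 17! → 1/2040
sum: t=1:−1/25401600 = -1/25401600
3j²(8 1 7; 0 0 0) = Δ·Π!·Σ² = 8/255  (sign +1)
(m-triple is (0,0,0) — same symbol as above.)
combine: 4πI² = 765·8/255·8/255 = 64/85
take √, sign +1: I = 0.24477981

0.244780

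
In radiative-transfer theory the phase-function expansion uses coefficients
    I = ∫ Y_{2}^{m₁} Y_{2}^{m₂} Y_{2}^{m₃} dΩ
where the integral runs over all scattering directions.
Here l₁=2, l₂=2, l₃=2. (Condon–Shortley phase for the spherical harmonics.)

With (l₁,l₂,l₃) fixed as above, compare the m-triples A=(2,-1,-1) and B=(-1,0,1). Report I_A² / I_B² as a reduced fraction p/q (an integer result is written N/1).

6/1

l's match ⇒ only the (l;m) 3-j factors differ between A and B.
A: triangle coeff Δ(2,2,2) = 1/630; Σ_t [0,0]: t=0:+1/4 = 1/4; (3j)²=3/35 [(2 2 2; 2 -1 -1)], sign=-1
B: triangle coeff Δ(2,2,2) = 1/630; Σ_t [1,2]: t=1:−1/2 t=2:+1/4 = -1/4; (3j)²=1/70 [(2 2 2; -1 0 1)], sign=+1
I_A²/I_B² = (3/35)/(1/70) = 6/1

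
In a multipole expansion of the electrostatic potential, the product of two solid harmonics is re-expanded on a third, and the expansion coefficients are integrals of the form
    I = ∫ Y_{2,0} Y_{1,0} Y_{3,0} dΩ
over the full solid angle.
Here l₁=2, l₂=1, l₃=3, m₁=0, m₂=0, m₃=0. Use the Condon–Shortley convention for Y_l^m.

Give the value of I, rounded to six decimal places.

m-sum 0 ✓  L=6 even ✓  1≤3≤3 ✓
Π(2lᵢ+1) = 5×3×7 = 105
triangle coeff Δ(2,1,3) = 1/105
Σ_t [0,0]: t=0:+1/4 = 1/4
(3j)²=3/35 [(2 1 3; 0 0 0)], sign=-1
(m-triple is (0,0,0) — same symbol as above.)
⇒ 4πI² = 27/35
I = (+1)√(27/35/(4π)) = 0.24776670

0.247767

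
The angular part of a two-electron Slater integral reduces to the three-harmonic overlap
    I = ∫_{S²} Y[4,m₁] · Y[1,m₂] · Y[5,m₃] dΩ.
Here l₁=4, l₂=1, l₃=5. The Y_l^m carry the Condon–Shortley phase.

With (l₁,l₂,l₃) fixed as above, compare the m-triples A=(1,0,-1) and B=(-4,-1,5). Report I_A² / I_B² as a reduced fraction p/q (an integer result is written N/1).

Same 4,1,5: normalisation and zero-m 3j drop out of the ratio.
A: Δ: 0! 8! 2! / 11! → 1/495; sum: t=0:+1/720 = 1/720; 3j²(4 1 5; 1 0 -1) = Δ·Π!·Σ² = 8/165  (sign +1)
B: Δ: 0! 8! 2! / 11! → 1/495; sum: t=0:+1/80640 = 1/80640; 3j²(4 1 5; -4 -1 5) = Δ·Π!·Σ² = 1/11  (sign +1)
I_A²/I_B² = (8/165)/(1/11) = 8/15

8/15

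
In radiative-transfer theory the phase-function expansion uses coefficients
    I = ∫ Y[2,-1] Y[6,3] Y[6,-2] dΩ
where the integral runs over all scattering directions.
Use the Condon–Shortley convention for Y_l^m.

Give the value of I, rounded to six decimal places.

-0.140463

Checks pass: Σm=0; 14 even; l₃=6∈[4,8].
(2·2+1)(2·6+1)(2·6+1) = 845
Δ: 2! 2! 10! / 15! → 1/90090
sum: t=0:+1/69120 t=1:−1/14400 t=2:+1/69120 = -7/172800
3j²(2 6 6; 0 0 0) = Δ·Π!·Σ² = 14/715  (sign -1)
sum: t=1:−1/161280 t=2:+1/60480 = 1/96768
3j²(2 6 6; -1 3 -2) = Δ·Π!·Σ² = 15/1001  (sign +1)
combine: 4πI² = 845·14/715·15/1001 = 30/121
take √, sign -1: I = -0.14046335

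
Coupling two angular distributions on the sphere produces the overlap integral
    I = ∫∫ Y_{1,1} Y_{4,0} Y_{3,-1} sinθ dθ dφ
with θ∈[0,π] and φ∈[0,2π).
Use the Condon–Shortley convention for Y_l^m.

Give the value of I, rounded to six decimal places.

0.150786

Checks pass: Σm=0; 8 even; l₃=3∈[3,5].
(2·1+1)(2·4+1)(2·3+1) = 189
Δ: 2! 0! 6! / 9! → 1/252
sum: t=1:−1/36 = -1/36
3j²(1 4 3; 0 0 0) = Δ·Π!·Σ² = 4/63  (sign +1)
sum: t=0:+1/96 = 1/96
3j²(1 4 3; 1 0 -1) = Δ·Π!·Σ² = 1/42  (sign +1)
combine: 4πI² = 189·4/63·1/42 = 2/7
take √, sign +1: I = 0.15078601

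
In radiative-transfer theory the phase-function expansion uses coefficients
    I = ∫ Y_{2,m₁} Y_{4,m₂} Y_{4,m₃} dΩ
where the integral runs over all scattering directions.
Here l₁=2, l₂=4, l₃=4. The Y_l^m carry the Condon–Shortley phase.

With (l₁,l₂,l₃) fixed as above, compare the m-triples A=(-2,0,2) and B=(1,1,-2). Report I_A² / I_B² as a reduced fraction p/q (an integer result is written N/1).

Shared (l₁,l₂,l₃)=(2,4,4): N and (l;000)² cancel in I_A²/I_B².
A: Δ = 2!·2!·6!/11! = 1/13860; Racah Σ t=2..2: t=2:+1/192 = 1/192; ⇒ 3j(2 4 4; -2 0 2)² = 3/77, sgn +1
B: Δ = 2!·2!·6!/11! = 1/13860; Racah Σ t=0..1: t=0:+1/240 t=1:−1/96 = -1/160; ⇒ 3j(2 4 4; 1 1 -2)² = 27/1540, sgn -1
I_A²/I_B² = (3/77)/(27/1540) = 20/9

20/9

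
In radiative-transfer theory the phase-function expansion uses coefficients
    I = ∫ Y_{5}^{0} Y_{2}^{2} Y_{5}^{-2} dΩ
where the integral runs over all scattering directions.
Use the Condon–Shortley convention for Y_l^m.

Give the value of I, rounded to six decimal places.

-0.191372

Checks pass: Σm=0; 12 even; l₃=5∈[3,7].
(2·5+1)(2·2+1)(2·5+1) = 605
Δ: 2! 8! 2! / 13! → 1/38610
sum: t=0:+1/2880 t=1:−1/576 t=2:+1/2880 = -1/960
3j²(5 2 5; 0 0 0) = Δ·Π!·Σ² = 10/429  (sign +1)
sum: t=2:+1/2880 = 1/2880
3j²(5 2 5; 0 2 -2) = Δ·Π!·Σ² = 14/429  (sign -1)
combine: 4πI² = 605·10/429·14/429 = 700/1521
take √, sign -1: I = -0.19137248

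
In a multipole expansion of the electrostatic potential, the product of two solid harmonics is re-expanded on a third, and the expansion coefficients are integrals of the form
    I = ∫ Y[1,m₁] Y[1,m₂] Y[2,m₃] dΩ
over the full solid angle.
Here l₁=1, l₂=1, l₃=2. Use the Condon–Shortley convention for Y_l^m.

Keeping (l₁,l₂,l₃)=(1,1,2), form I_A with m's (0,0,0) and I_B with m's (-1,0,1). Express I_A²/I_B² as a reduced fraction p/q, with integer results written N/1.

Same 1,1,2: normalisation and zero-m 3j drop out of the ratio.
A: Δ: 0! 2! 2! / 5! → 1/30; sum: t=0:+1/1 = 1/1; 3j²(1 1 2; 0 0 0) = Δ·Π!·Σ² = 2/15  (sign +1)
B: Δ: 0! 2! 2! / 5! → 1/30; sum: t=0:+1/2 = 1/2; 3j²(1 1 2; -1 0 1) = Δ·Π!·Σ² = 1/10  (sign -1)
I_A²/I_B² = (2/15)/(1/10) = 4/3

4/3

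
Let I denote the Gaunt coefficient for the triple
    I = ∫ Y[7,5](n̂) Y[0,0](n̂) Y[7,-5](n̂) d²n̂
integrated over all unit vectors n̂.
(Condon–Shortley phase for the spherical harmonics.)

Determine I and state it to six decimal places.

Rules hold: Σm=0, L=14 even, 7≤7≤7.
N = 15·1·15 = 225
Δ = 0!·14!·0!/15! = 1/15
Racah Σ t=0..0: t=0:+1/25401600 = 1/25401600
⇒ 3j(7 0 7; 0 0 0)² = 1/15, sgn -1
Racah Σ t=0..0: t=0:+1/958003200 = 1/958003200
⇒ 3j(7 0 7; 5 0 -5)² = 1/15, sgn +1
4πI² = N·(3j₀)²·(3jₘ)² = 1/1
I = -1·√(1/4π) = -0.28209479

-0.282095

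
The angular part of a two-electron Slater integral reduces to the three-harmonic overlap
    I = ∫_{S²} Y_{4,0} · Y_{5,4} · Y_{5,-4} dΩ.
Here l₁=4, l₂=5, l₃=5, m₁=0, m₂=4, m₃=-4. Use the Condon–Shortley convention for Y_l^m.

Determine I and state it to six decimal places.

-0.130198

Checks pass: Σm=0; 14 even; l₃=5∈[1,9].
(2·4+1)(2·5+1)(2·5+1) = 1089
Δ: 4! 4! 6! / 15! → 1/3153150
sum: t=0:+1/69120 t=1:−1/1728 t=2:+1/576 t=3:−1/1728 t=4:+1/69120 = 7/11520
3j²(4 5 5; 0 0 0) = Δ·Π!·Σ² = 2/143  (sign -1)
sum: t=3:−1/25920 t=4:+1/69120 = -1/41472
3j²(4 5 5; 0 4 -4) = Δ·Π!·Σ² = 2/143  (sign +1)
combine: 4πI² = 1089·2/143·2/143 = 36/169
take √, sign -1: I = -0.13019760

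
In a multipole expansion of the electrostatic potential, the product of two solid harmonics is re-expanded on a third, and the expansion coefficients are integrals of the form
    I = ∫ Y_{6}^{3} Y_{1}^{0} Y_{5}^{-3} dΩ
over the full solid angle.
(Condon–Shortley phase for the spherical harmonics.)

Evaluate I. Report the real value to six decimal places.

Checks pass: Σm=0; 12 even; l₃=5∈[5,7].
(2·6+1)(2·1+1)(2·5+1) = 429
Δ: 2! 10! 0! / 13! → 1/858
sum: t=1:−1/14400 = -1/14400
3j²(6 1 5; 0 0 0) = Δ·Π!·Σ² = 6/143  (sign +1)
sum: t=1:−1/80640 = -1/80640
3j²(6 1 5; 3 0 -3) = Δ·Π!·Σ² = 9/286  (sign -1)
combine: 4πI² = 429·6/143·9/286 = 81/143
take √, sign -1: I = -0.21230956

-0.212310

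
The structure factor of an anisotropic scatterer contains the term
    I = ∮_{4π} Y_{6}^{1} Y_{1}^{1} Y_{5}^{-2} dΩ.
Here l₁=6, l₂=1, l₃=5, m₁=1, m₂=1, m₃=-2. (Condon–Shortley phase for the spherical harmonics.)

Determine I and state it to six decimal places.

-0.129207

Rules hold: Σm=0, L=12 even, 5≤5≤7.
N = 13·3·11 = 429
Δ = 2!·10!·0!/13! = 1/858
Racah Σ t=1..1: t=1:−1/14400 = -1/14400
⇒ 3j(6 1 5; 0 0 0)² = 6/143, sgn +1
Racah Σ t=2..2: t=2:+1/60480 = 1/60480
⇒ 3j(6 1 5; 1 1 -2)² = 5/429, sgn -1
4πI² = N·(3j₀)²·(3jₘ)² = 30/143
I = -1·√(0.20979/4π) = -0.12920749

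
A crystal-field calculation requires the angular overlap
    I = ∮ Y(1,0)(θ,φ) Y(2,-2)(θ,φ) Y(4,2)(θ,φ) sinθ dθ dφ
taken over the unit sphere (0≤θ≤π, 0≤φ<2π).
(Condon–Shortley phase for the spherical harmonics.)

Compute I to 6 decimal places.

0.000000

|1−2|≤4≤1+2 violated ⇒ I = 0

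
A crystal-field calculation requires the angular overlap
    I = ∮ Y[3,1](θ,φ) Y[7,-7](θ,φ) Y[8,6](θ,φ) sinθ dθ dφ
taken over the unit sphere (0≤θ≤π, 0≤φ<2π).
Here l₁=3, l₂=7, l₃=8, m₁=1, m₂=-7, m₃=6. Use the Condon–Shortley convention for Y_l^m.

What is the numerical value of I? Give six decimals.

-0.126536

m-sum 0 ✓  L=18 even ✓  4≤8≤10 ✓
Π(2lᵢ+1) = 7×15×17 = 1785
triangle coeff Δ(3,7,8) = 1/5290740
Σ_t [0,2]: t=0:+1/7257600 t=1:−1/2073600 t=2:+1/7257600 = -1/4838400
(3j)²=252/20995 [(3 7 8; 0 0 0)], sign=-1
Σ_t [0,0]: t=0:+1/3832012800 = 1/3832012800
(3j)²=91/9690 [(3 7 8; 1 -7 6)], sign=+1
⇒ 4πI² = 6174/30685
I = (-1)√(6174/30685/(4π)) = -0.12653635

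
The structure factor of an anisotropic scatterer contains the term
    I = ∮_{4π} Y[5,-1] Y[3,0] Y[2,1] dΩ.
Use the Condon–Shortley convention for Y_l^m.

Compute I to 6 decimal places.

-0.214318

Checks pass: Σm=0; 10 even; l₃=2∈[2,8].
(2·5+1)(2·3+1)(2·2+1) = 385
Δ: 6! 4! 0! / 11! → 1/2310
sum: t=3:−1/144 = -1/144
3j²(5 3 2; 0 0 0) = Δ·Π!·Σ² = 10/231  (sign -1)
sum: t=3:−1/216 = -1/216
3j²(5 3 2; -1 0 1) = Δ·Π!·Σ² = 8/231  (sign +1)
combine: 4πI² = 385·10/231·8/231 = 400/693
take √, sign -1: I = -0.21431790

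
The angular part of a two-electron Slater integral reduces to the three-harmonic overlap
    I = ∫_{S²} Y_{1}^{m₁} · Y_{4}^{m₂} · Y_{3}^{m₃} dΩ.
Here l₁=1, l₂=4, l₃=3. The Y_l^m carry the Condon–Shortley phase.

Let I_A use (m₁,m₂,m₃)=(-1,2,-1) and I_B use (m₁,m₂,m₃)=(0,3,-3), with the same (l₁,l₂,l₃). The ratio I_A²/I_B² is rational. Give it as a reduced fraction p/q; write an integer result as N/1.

15/7

l's match ⇒ only the (l;m) 3-j factors differ between A and B.
A: triangle coeff Δ(1,4,3) = 1/252; Σ_t [2,2]: t=2:+1/96 = 1/96; (3j)²=5/84 [(1 4 3; -1 2 -1)], sign=+1
B: triangle coeff Δ(1,4,3) = 1/252; Σ_t [1,1]: t=1:−1/720 = -1/720; (3j)²=1/36 [(1 4 3; 0 3 -3)], sign=-1
I_A²/I_B² = (5/84)/(1/36) = 15/7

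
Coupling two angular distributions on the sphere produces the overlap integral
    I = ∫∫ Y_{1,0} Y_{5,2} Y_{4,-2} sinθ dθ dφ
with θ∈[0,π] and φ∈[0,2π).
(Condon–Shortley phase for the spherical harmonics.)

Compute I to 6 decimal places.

0.225034

Rules hold: Σm=0, L=10 even, 4≤4≤6.
N = 3·11·9 = 297
Δ = 2!·0!·8!/11! = 1/495
Racah Σ t=1..1: t=1:−1/576 = -1/576
⇒ 3j(1 5 4; 0 0 0)² = 5/99, sgn -1
Racah Σ t=1..1: t=1:−1/1440 = -1/1440
⇒ 3j(1 5 4; 0 2 -2)² = 7/165, sgn -1
4πI² = N·(3j₀)²·(3jₘ)² = 7/11
I = +1·√(0.636364/4π) = 0.22503380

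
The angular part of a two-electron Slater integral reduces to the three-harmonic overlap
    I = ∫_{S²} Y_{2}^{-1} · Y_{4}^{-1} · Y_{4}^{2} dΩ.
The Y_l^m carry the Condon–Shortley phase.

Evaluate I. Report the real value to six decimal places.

m-sum 0 ✓  L=10 even ✓  2≤4≤6 ✓
Π(2lᵢ+1) = 5×9×9 = 405
triangle coeff Δ(2,4,4) = 1/13860
Σ_t [0,2]: t=0:+1/192 t=1:−1/36 t=2:+1/192 = -5/288
(3j)²=20/693 [(2 4 4; 0 0 0)], sign=-1
Σ_t [1,2]: t=1:−1/96 t=2:+1/240 = -1/160
(3j)²=27/1540 [(2 4 4; -1 -1 2)], sign=-1
⇒ 4πI² = 1215/5929
I = (+1)√(1215/5929/(4π)) = 0.12770047

0.127700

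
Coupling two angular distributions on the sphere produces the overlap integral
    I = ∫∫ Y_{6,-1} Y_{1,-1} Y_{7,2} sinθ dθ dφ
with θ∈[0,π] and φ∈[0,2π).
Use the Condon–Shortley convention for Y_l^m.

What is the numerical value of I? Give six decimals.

m-sum 0 ✓  L=14 even ✓  5≤7≤7 ✓
Π(2lᵢ+1) = 13×3×15 = 585
triangle coeff Δ(6,1,7) = 1/1365
Σ_t [0,0]: t=0:+1/518400 = 1/518400
(3j)²=7/195 [(6 1 7; 0 0 0)], sign=-1
Σ_t [0,0]: t=0:+1/1209600 = 1/1209600
(3j)²=12/455 [(6 1 7; -1 -1 2)], sign=-1
⇒ 4πI² = 36/65
I = (+1)√(36/65/(4π)) = 0.20993732

0.209937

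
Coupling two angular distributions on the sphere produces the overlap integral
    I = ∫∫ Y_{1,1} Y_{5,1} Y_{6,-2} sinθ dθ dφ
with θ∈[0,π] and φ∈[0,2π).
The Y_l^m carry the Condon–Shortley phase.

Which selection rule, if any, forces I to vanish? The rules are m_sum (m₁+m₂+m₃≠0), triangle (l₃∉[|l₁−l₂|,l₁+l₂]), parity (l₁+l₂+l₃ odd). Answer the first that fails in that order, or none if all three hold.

azimuthal sum: 1 + 1 − 2 = 0  ✓
4 ≤ 6 ≤ 6 (triangle on l)  ✓
L = 1 + 5 + 6 = 12 (even)  ✓

none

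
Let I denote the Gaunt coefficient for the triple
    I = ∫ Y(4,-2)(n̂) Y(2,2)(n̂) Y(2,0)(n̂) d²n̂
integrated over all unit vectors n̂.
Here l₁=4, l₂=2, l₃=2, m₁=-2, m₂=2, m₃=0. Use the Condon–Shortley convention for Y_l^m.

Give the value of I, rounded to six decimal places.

m-sum 0 ✓  L=8 even ✓  2≤2≤6 ✓
Π(2lᵢ+1) = 9×5×5 = 225
triangle coeff Δ(4,2,2) = 1/630
Σ_t [2,2]: t=2:+1/16 = 1/16
(3j)²=2/35 [(4 2 2; 0 0 0)], sign=+1
Σ_t [4,4]: t=4:+1/96 = 1/96
(3j)²=1/42 [(4 2 2; -2 2 0)], sign=+1
⇒ 4πI² = 15/49
I = (+1)√(15/49/(4π)) = 0.15607835

0.156078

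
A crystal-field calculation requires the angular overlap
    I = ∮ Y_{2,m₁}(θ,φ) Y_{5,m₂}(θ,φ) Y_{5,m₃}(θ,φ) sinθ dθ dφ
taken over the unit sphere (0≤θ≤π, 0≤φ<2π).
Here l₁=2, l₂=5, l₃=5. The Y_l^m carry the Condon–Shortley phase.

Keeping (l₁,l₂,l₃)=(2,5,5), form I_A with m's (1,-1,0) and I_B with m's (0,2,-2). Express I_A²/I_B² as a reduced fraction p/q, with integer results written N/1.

5/36

Shared (l₁,l₂,l₃)=(2,5,5): N and (l;000)² cancel in I_A²/I_B².
A: Δ = 2!·2!·8!/13! = 1/38610; Racah Σ t=0..1: t=0:+1/1152 t=1:−1/1440 = 1/5760; ⇒ 3j(2 5 5; 1 -1 0)² = 1/858, sgn -1
B: Δ = 2!·2!·8!/13! = 1/38610; Racah Σ t=0..2: t=0:+1/20160 t=1:−1/1440 t=2:+1/2880 = -1/3360; ⇒ 3j(2 5 5; 0 2 -2)² = 6/715, sgn +1
I_A²/I_B² = (1/858)/(6/715) = 5/36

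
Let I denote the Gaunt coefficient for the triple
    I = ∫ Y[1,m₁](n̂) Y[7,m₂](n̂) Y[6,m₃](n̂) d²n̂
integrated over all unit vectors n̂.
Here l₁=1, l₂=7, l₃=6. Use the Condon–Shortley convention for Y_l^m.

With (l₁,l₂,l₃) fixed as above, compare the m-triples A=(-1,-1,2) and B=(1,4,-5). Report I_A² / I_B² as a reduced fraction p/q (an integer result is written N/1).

5/1

Shared (l₁,l₂,l₃)=(1,7,6): N and (l;000)² cancel in I_A²/I_B².
A: Δ = 2!·0!·12!/15! = 1/1365; Racah Σ t=2..2: t=2:+1/1935360 = 1/1935360; ⇒ 3j(1 7 6; -1 -1 2)² = 1/91, sgn +1
B: Δ = 2!·0!·12!/15! = 1/1365; Racah Σ t=0..0: t=0:+1/79833600 = 1/79833600; ⇒ 3j(1 7 6; 1 4 -5)² = 1/455, sgn -1
I_A²/I_B² = (1/91)/(1/455) = 5/1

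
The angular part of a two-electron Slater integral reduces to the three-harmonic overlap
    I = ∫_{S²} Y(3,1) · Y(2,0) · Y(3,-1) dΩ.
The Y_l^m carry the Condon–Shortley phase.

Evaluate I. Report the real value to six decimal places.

Rules hold: Σm=0, L=8 even, 1≤3≤5.
N = 7·5·7 = 245
Δ = 2!·4!·2!/9! = 1/3780
Racah Σ t=0..2: t=0:+1/24 t=1:−1/4 t=2:+1/24 = -1/6
⇒ 3j(3 2 3; 0 0 0)² = 4/105, sgn +1
Racah Σ t=0..2: t=0:+1/16 t=1:−1/6 t=2:+1/96 = -3/32
⇒ 3j(3 2 3; 1 0 -1)² = 3/140, sgn -1
4πI² = N·(3j₀)²·(3jₘ)² = 1/5
I = -1·√(0.2/4π) = -0.12615663

-0.126157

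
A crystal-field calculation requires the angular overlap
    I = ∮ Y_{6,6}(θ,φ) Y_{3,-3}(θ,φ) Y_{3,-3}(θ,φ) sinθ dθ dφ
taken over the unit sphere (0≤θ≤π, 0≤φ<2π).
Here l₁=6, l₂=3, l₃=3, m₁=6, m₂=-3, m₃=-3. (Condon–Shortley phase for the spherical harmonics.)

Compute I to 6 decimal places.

0.360342

m-sum 0 ✓  L=12 even ✓  3≤3≤9 ✓
Π(2lᵢ+1) = 13×7×7 = 637
triangle coeff Δ(6,3,3) = 1/12012
Σ_t [3,3]: t=3:−1/1296 = -1/1296
(3j)²=100/3003 [(6 3 3; 0 0 0)], sign=+1
Σ_t [0,0]: t=0:+1/518400 = 1/518400
(3j)²=1/13 [(6 3 3; 6 -3 -3)], sign=+1
⇒ 4πI² = 700/429
I = (+1)√(700/429/(4π)) = 0.36034246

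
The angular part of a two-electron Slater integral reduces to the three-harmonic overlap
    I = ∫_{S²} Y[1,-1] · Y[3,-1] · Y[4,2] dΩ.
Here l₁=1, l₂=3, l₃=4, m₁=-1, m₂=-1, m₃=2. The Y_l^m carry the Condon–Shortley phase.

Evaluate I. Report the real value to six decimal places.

0.238414

Checks pass: Σm=0; 8 even; l₃=4∈[2,4].
(2·1+1)(2·3+1)(2·4+1) = 189
Δ: 0! 2! 6! / 9! → 1/252
sum: t=0:+1/36 = 1/36
3j²(1 3 4; 0 0 0) = Δ·Π!·Σ² = 4/63  (sign +1)
sum: t=0:+1/96 = 1/96
3j²(1 3 4; -1 -1 2) = Δ·Π!·Σ² = 5/84  (sign +1)
combine: 4πI² = 189·4/63·5/84 = 5/7
take √, sign +1: I = 0.23841361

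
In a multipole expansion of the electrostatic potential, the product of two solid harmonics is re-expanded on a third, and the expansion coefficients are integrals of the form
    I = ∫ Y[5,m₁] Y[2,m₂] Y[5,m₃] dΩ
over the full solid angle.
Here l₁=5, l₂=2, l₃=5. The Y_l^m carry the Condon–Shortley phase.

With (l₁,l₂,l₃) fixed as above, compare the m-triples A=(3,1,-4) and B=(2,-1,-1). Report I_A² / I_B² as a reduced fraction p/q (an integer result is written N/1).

7/2

l's match ⇒ only the (l;m) 3-j factors differ between A and B.
A: triangle coeff Δ(5,2,5) = 1/38610; Σ_t [1,2]: t=1:−1/10080 t=2:+1/80640 = -1/11520; (3j)²=49/1430 [(5 2 5; 3 1 -4)], sign=+1
B: triangle coeff Δ(5,2,5) = 1/38610; Σ_t [0,1]: t=0:+1/1440 t=1:−1/2880 = 1/2880; (3j)²=7/715 [(5 2 5; 2 -1 -1)], sign=+1
I_A²/I_B² = (49/1430)/(7/715) = 7/2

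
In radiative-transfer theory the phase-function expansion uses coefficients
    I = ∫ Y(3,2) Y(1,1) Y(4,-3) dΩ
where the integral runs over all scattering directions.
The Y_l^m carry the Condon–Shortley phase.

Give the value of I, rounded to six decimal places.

Checks pass: Σm=0; 8 even; l₃=4∈[2,4].
(2·3+1)(2·1+1)(2·4+1) = 189
Δ: 0! 6! 2! / 9! → 1/252
sum: t=0:+1/36 = 1/36
3j²(3 1 4; 0 0 0) = Δ·Π!·Σ² = 4/63  (sign +1)
sum: t=0:+1/240 = 1/240
3j²(3 1 4; 2 1 -3) = Δ·Π!·Σ² = 1/12  (sign -1)
combine: 4πI² = 189·4/63·1/12 = 1/1
take √, sign -1: I = -0.28209479

-0.282095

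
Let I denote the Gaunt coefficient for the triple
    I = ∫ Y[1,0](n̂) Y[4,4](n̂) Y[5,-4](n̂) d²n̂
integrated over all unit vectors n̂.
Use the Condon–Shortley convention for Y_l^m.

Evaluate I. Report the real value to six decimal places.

m-sum 0 ✓  L=10 even ✓  3≤5≤5 ✓
Π(2lᵢ+1) = 3×9×11 = 297
triangle coeff Δ(1,4,5) = 1/495
Σ_t [0,0]: t=0:+1/576 = 1/576
(3j)²=5/99 [(1 4 5; 0 0 0)], sign=-1
Σ_t [0,0]: t=0:+1/40320 = 1/40320
(3j)²=1/55 [(1 4 5; 0 4 -4)], sign=-1
⇒ 4πI² = 3/11
I = (+1)√(3/11/(4π)) = 0.14731920

0.147319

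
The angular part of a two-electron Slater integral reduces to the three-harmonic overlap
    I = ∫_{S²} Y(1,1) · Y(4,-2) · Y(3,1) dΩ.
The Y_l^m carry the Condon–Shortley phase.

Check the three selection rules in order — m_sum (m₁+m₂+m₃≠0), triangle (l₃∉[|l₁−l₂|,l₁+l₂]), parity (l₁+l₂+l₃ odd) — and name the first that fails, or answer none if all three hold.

m₁+m₂+m₃ = 1 − 2 + 1 = 0  ✓
triangle: |1−4|=3 ≤ l₃=3 ≤ 1+4=5  ✓
parity: l₁+l₂+l₃ = 8 is even  ✓

none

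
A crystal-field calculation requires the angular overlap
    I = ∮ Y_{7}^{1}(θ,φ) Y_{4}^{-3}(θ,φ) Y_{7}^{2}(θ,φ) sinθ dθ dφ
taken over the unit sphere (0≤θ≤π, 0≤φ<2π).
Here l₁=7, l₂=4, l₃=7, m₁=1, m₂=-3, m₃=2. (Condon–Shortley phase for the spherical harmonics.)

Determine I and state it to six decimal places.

Rules hold: Σm=0, L=18 even, 3≤7≤11.
N = 15·9·15 = 2025
Δ = 4!·10!·4!/19! = 1/58198140
Racah Σ t=0..4: t=0:+1/17418240 t=1:−1/622080 t=2:+1/230400 t=3:−1/622080 t=4:+1/17418240 = 1/806400
⇒ 3j(7 4 7; 0 0 0)² = 2268/230945, sgn -1
Racah Σ t=0..1: t=0:+1/2488320 t=1:−1/2073600 = -1/12441600
⇒ 3j(7 4 7; 1 -3 2)² = 98/138567, sgn +1
4πI² = N·(3j₀)²·(3jₘ)² = 30005640/2133423721
I = -1·√(0.0140645/4π) = -0.03345476

-0.033455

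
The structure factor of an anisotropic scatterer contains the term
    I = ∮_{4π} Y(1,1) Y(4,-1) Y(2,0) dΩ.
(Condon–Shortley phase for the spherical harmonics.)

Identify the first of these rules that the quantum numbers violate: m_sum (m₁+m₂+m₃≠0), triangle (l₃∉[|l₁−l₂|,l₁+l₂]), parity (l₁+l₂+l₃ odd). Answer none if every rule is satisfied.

m₁+m₂+m₃ = 1 − 1 + 0 = 0  ✓
triangle: |1−4|=3 ≤ l₃=2 ≤ 1+4=5  ✗
parity: l₁+l₂+l₃ = 7 is odd

triangle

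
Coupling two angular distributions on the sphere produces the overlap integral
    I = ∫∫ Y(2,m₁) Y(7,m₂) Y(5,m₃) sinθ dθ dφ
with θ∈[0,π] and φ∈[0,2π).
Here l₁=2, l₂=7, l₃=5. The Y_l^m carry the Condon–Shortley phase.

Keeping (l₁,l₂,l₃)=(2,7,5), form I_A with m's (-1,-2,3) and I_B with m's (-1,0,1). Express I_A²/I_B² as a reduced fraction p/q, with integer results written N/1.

Shared (l₁,l₂,l₃)=(2,7,5): N and (l;000)² cancel in I_A²/I_B².
A: Δ = 4!·0!·10!/15! = 1/15015; Racah Σ t=3..3: t=3:−1/483840 = -1/483840; ⇒ 3j(2 7 5; -1 -2 3)² = 6/1001, sgn -1
B: Δ = 4!·0!·10!/15! = 1/15015; Racah Σ t=3..3: t=3:−1/103680 = -1/103680; ⇒ 3j(2 7 5; -1 0 1)² = 7/429, sgn -1
I_A²/I_B² = (6/1001)/(7/429) = 18/49

18/49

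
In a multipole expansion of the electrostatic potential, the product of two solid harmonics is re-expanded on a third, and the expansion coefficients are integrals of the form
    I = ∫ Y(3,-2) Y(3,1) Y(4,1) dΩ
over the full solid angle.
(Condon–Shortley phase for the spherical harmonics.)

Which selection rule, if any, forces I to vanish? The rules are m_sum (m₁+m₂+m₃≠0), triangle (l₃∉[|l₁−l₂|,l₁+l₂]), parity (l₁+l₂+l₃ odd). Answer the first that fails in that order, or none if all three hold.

azimuthal sum: -2 + 1 + 1 = 0  ✓
0 ≤ 4 ≤ 6 (triangle on l)  ✓
L = 3 + 3 + 4 = 10 (even)  ✓

none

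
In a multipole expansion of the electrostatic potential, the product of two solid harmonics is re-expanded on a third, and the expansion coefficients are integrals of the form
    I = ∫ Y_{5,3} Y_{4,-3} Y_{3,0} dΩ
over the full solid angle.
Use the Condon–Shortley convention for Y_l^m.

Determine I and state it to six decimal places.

Rules hold: Σm=0, L=12 even, 1≤3≤9.
N = 11·9·7 = 693
Δ = 6!·4!·2!/13! = 1/180180
Racah Σ t=2..4: t=2:+1/576 t=3:−1/144 t=4:+1/576 = -1/288
⇒ 3j(5 4 3; 0 0 0)² = 20/1001, sgn +1
Racah Σ t=0..1: t=0:+1/2880 t=1:−1/1440 = -1/2880
⇒ 3j(5 4 3; 3 -3 0)² = 7/715, sgn +1
4πI² = N·(3j₀)²·(3jₘ)² = 252/1859
I = +1·√(0.135557/4π) = 0.10386175

0.103862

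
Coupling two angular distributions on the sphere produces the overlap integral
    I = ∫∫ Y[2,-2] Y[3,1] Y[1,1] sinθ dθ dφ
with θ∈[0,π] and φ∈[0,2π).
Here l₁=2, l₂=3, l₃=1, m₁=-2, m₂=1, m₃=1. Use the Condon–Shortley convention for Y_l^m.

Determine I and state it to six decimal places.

-0.082589

Checks pass: Σm=0; 6 even; l₃=1∈[1,5].
(2·2+1)(2·3+1)(2·1+1) = 105
Δ: 4! 0! 2! / 7! → 1/105
sum: t=2:+1/4 = 1/4
3j²(2 3 1; 0 0 0) = Δ·Π!·Σ² = 3/35  (sign -1)
sum: t=4:+1/48 = 1/48
3j²(2 3 1; -2 1 1) = Δ·Π!·Σ² = 1/105  (sign +1)
combine: 4πI² = 105·3/35·1/105 = 3/35
take √, sign -1: I = -0.08258890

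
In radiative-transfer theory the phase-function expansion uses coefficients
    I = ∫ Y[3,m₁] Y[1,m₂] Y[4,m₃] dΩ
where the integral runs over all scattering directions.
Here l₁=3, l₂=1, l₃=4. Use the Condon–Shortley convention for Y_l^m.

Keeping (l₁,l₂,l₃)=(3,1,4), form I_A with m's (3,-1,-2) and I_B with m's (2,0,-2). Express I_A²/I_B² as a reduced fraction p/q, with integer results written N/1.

1/12

Same 3,1,4: normalisation and zero-m 3j drop out of the ratio.
A: Δ: 0! 6! 2! / 9! → 1/252; sum: t=0:+1/1440 = 1/1440; 3j²(3 1 4; 3 -1 -2) = Δ·Π!·Σ² = 1/252  (sign +1)
B: Δ: 0! 6! 2! / 9! → 1/252; sum: t=0:+1/120 = 1/120; 3j²(3 1 4; 2 0 -2) = Δ·Π!·Σ² = 1/21  (sign +1)
I_A²/I_B² = (1/252)/(1/21) = 1/12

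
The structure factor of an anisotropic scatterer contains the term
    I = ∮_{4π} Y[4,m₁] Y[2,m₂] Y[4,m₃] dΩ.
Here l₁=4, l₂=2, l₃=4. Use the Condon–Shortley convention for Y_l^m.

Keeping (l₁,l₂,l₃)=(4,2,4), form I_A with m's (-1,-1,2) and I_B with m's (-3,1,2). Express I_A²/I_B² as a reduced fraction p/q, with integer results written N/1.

Shared (l₁,l₂,l₃)=(4,2,4): N and (l;000)² cancel in I_A²/I_B².
A: Δ = 2!·6!·2!/11! = 1/13860; Racah Σ t=0..1: t=0:+1/240 t=1:−1/96 = -1/160; ⇒ 3j(4 2 4; -1 -1 2)² = 27/1540, sgn -1
B: Δ = 2!·6!·2!/11! = 1/13860; Racah Σ t=1..2: t=1:−1/1440 t=2:+1/240 = 1/288; ⇒ 3j(4 2 4; -3 1 2)² = 5/132, sgn +1
I_A²/I_B² = (27/1540)/(5/132) = 81/175

81/175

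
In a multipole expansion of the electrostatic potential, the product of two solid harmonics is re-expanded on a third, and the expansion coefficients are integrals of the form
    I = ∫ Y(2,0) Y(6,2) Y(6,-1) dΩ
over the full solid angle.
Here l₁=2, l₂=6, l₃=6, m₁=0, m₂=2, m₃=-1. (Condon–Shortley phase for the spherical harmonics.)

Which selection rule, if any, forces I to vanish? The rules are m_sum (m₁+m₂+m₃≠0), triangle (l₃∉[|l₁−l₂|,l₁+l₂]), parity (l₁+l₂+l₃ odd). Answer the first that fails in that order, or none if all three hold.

azimuthal sum: 0 + 2 − 1 = 1  ✗
4 ≤ 6 ≤ 8 (triangle on l)
L = 2 + 6 + 6 = 14 (even)

m_sum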